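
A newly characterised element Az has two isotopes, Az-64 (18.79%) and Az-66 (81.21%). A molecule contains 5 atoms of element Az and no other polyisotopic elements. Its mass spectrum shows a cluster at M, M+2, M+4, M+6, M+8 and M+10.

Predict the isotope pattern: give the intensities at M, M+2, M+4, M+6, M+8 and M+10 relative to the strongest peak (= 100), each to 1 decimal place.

0.1 : 1.2 : 10.7 : 46.3 : 100.0 : 86.4

Each Az atom is independently Az-64 (p = 0.1879) or Az-66 (q = 0.8121); the cluster is the binomial expansion (p + q)^5.
P(M) = 0.1879^5 = 0.000234
P(M+2) = 5 × 0.1879^4 × 0.8121^1 = 0.005062
P(M+4) = 10 × 0.1879^3 × 0.8121^2 = 0.043752
P(M+6) = 10 × 0.1879^2 × 0.8121^3 = 0.189096
P(M+8) = 5 × 0.1879^1 × 0.8121^4 = 0.408634
P(M+10) = 0.8121^5 = 0.353222
The M+8 peak is largest (0.408634); scaling to 100 gives 0.1 : 1.2 : 10.7 : 46.3 : 100.0 : 86.4.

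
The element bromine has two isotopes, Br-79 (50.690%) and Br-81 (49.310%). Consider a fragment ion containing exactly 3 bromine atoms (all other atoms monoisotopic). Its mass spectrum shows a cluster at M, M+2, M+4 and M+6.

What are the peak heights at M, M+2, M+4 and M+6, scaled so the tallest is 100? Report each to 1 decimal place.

Expanding (0.50690 + 0.49310)^3:
P(M) = 0.50690^3 = 0.130247
P(M+2) = 3 × 0.50690^2 × 0.49310^1 = 0.380103
P(M+4) = 3 × 0.50690^1 × 0.49310^2 = 0.369755
P(M+6) = 0.49310^3 = 0.119896
The M+2 peak is largest (0.380103); scaling to 100 gives 34.3 : 100.0 : 97.3 : 31.5.

34.3 : 100.0 : 97.3 : 31.5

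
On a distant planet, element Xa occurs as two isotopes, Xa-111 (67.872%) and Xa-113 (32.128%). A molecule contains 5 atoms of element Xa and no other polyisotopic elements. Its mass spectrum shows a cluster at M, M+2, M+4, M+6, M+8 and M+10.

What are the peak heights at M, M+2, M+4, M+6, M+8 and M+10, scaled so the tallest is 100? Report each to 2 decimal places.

Each Xa atom is independently Xa-111 (p = 0.67872) or Xa-113 (q = 0.32128); the cluster is the binomial expansion (p + q)^5.
P(M) = 0.67872^5 = 0.144030
P(M+2) = 5 × 0.67872^4 × 0.32128^1 = 0.340892
P(M+4) = 10 × 0.67872^3 × 0.32128^2 = 0.322730
P(M+6) = 10 × 0.67872^2 × 0.32128^3 = 0.152768
P(M+8) = 5 × 0.67872^1 × 0.32128^4 = 0.036157
P(M+10) = 0.32128^5 = 0.003423
The M+2 peak is largest (0.340892); scaling to 100 gives 42.25 : 100.00 : 94.67 : 44.81 : 10.61 : 1.00.

42.25 : 100.00 : 94.67 : 44.81 : 10.61 : 1.00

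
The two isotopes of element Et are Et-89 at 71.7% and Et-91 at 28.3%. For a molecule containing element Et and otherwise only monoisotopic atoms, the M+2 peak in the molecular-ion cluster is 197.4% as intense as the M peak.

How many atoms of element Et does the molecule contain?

5

With n Et atoms, P(M+2)/P(M) = C(n,1)·p^(n−1)q / p^n = n·q/p = n · 0.283/0.717.
n = 1.974 × 0.717/0.283 = 5.00 ≈ 5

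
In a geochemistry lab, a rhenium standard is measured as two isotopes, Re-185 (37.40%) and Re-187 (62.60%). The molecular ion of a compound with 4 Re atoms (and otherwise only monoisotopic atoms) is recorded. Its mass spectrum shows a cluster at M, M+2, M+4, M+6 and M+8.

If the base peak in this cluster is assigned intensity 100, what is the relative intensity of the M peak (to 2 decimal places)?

5.33

(0.3740 + 0.6260)^4 gives M 0.0196, M+2 0.1310, M+4 0.3289, M+6 0.3670, M+8 0.1536; the largest is M+6.
P(M+6) = C(4,3) × 0.3740^1 × 0.6260^3 = 4 × 0.3740 × 0.24531438 = 0.366990 (base)
P(M) = C(4,0) × 0.3740^4 × 0.6260^0 = 1 × 0.0195653 × 1.0000 = 0.019565
Relative intensity = 0.019565 / 0.366990 × 100 = 5.33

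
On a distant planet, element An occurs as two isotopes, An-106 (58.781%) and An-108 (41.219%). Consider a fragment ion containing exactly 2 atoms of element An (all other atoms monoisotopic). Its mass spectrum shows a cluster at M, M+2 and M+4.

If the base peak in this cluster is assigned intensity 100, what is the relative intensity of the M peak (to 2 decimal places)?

(0.58781 + 0.41219)^2 gives M 0.3455, M+2 0.4846, M+4 0.1699; the largest is M+2.
P(M+2) = C(2,1) × 0.58781^1 × 0.41219^1 = 2 × 0.58781 × 0.41219 = 0.484579 (base)
P(M) = C(2,0) × 0.58781^2 × 0.41219^0 = 1 × 0.3455206 × 1.0000 = 0.345521
Relative intensity = 0.345521 / 0.484579 × 100 = 71.30

71.30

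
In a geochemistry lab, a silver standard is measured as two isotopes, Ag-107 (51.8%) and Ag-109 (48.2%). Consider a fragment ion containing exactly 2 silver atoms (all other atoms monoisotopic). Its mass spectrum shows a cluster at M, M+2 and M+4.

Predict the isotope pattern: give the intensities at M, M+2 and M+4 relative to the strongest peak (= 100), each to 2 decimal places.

Each Ag atom is independently Ag-107 (p = 0.518) or Ag-109 (q = 0.482); the cluster is the binomial expansion (p + q)^2.
P(M) = 0.518^2 = 0.268324
P(M+2) = 2 × 0.518^1 × 0.482^1 = 0.499352
P(M+4) = 0.482^2 = 0.232324
The M+2 peak is largest (0.499352); scaling to 100 gives 53.73 : 100.00 : 46.53.

53.73 : 100.00 : 46.53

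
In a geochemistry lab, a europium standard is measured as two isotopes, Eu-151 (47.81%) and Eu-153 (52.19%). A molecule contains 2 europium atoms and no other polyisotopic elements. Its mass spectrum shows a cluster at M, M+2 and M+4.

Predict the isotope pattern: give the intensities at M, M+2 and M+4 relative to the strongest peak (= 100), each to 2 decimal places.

Each Eu atom is independently Eu-151 (p = 0.4781) or Eu-153 (q = 0.5219); the cluster is the binomial expansion (p + q)^2.
P(M) = 0.4781^2 = 0.228580
P(M+2) = 2 × 0.4781^1 × 0.5219^1 = 0.499041
P(M+4) = 0.5219^2 = 0.272380
The M+2 peak is largest (0.499041); scaling to 100 gives 45.80 : 100.00 : 54.58.

45.80 : 100.00 : 54.58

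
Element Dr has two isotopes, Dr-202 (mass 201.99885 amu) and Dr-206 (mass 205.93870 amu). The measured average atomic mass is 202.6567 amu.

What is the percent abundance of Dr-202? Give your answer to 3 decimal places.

Let x be the fractional abundance of Dr-202; then Dr-206 has abundance 1 − x.
201.99885·x + 205.93870·(1 − x) = 202.6567
(201.99885 − 205.93870)·x = 202.6567 − 205.93870
x = -3.28200 / -3.93985 = 0.83303 → 83.303% Dr-202, 16.697% Dr-206.

83.303%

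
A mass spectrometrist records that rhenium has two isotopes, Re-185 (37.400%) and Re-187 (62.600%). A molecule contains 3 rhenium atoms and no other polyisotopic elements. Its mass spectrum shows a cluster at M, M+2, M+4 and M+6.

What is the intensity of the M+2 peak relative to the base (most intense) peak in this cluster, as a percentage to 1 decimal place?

59.7%

(0.37400 + 0.62600)^3 gives M 0.0523, M+2 0.2627, M+4 0.4397, M+6 0.2453; the largest is M+4.
P(M+4) = C(3,2) × 0.37400^1 × 0.62600^2 = 3 × 0.3740 × 0.391876 = 0.439685 (base)
P(M+2) = C(3,1) × 0.37400^2 × 0.62600^1 = 3 × 0.139876 × 0.6260 = 0.262687
Relative intensity = 0.262687 / 0.439685 × 100 = 59.7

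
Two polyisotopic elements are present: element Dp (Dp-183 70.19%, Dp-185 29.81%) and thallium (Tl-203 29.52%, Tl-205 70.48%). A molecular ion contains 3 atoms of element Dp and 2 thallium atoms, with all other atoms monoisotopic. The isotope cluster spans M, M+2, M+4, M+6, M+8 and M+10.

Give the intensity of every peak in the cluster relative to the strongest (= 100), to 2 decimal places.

8.11 : 49.08 : 100.00 : 80.51 : 27.99 : 3.54

Element Dp pattern (n=3): 0.34580059 : 0.44058907 : 0.1871201 : 0.02649024
Thallium pattern (n=2): 0.08714304 : 0.41611392 : 0.49674304
Convolve the two distributions (both contribute in 2-u steps):
  M: 0.34580059×0.08714304 = 0.030134
  M+2: 0.34580059×0.41611392 + 0.44058907×0.08714304 = 0.182287
  M+4: 0.34580059×0.49674304 + 0.44058907×0.41611392 + 0.1871201×0.08714304 = 0.371415
  M+6: 0.44058907×0.49674304 + 0.1871201×0.41611392 + 0.02649024×0.08714304 = 0.299031
  M+8: 0.1871201×0.49674304 + 0.02649024×0.41611392 = 0.103974
  M+10: 0.02649024×0.49674304 = 0.013159
Scale to base peak (0.371415) = 100: 8.11 : 49.08 : 100.00 : 80.51 : 27.99 : 3.54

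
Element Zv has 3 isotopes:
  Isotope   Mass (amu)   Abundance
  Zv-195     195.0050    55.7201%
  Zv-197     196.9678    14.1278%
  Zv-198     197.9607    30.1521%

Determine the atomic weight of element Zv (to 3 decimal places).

The abundance-weighted mean is 0.557201 × 195.0050 + 0.141278 × 196.9678 + 0.301521 × 197.9607
= 108.65698 + 27.82722 + 59.68931 = 196.17351 amu

196.174 amu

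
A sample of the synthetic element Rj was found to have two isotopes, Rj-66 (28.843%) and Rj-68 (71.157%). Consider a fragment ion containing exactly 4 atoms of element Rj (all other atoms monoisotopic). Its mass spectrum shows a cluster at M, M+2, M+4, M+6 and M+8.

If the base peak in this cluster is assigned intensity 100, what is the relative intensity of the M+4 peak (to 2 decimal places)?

Binomial terms of (0.28843 + 0.71157)^4: M 0.0069, M+2 0.0683, M+4 0.2527, M+6 0.4157, M+8 0.2564 → M+6 is the base peak.
P(M+6) = C(4,3) × 0.28843^1 × 0.71157^3 = 4 × 0.28843 × 0.36029057 = 0.415674 (base)
P(M+4) = C(4,2) × 0.28843^2 × 0.71157^2 = 6 × 0.08319186 × 0.50633186 = 0.252736
Relative intensity = 0.252736 / 0.415674 × 100 = 60.80

60.80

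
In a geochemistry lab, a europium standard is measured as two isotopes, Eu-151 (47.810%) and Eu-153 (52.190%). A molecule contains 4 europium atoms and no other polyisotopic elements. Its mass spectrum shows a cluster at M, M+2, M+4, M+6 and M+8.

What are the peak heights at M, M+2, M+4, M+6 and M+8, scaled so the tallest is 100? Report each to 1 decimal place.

Each Eu atom is independently Eu-151 (p = 0.47810) or Eu-153 (q = 0.52190); the cluster is the binomial expansion (p + q)^4.
P(M) = 0.47810^4 = 0.052249
P(M+2) = 4 × 0.47810^3 × 0.52190^1 = 0.228141
P(M+4) = 6 × 0.47810^2 × 0.52190^2 = 0.373563
P(M+6) = 4 × 0.47810^1 × 0.52190^3 = 0.271857
P(M+8) = 0.52190^4 = 0.074191
The M+4 peak is largest (0.373563); scaling to 100 gives 14.0 : 61.1 : 100.0 : 72.8 : 19.9.

14.0 : 61.1 : 100.0 : 72.8 : 19.9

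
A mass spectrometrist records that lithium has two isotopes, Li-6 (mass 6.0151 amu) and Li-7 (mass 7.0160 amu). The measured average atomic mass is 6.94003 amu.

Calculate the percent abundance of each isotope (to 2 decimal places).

Li-6: 7.59%, Li-7: 92.41%

With x = fraction of Li-6 (so Li-7 is 1 − x):
6.0151·x + 7.0160·(1 − x) = 6.94003
(6.0151 − 7.0160)·x = 6.94003 − 7.0160
x = -0.07597 / -1.0009 = 0.07590 → 7.59% Li-6, 92.41% Li-7.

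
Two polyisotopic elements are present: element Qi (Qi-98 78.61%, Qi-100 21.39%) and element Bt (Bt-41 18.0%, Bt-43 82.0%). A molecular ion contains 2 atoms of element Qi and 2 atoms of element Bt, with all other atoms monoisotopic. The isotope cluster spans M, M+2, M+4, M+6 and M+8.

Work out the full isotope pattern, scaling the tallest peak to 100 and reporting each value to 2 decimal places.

Element Qi pattern (n=2): 0.61795321 : 0.33629358 : 0.04575321
Element Bt pattern (n=2): 0.0324 : 0.2952 : 0.6724
Convolve the two distributions (both contribute in 2-u steps):
  M: 0.61795321×0.0324 = 0.020022
  M+2: 0.61795321×0.2952 + 0.33629358×0.0324 = 0.193316
  M+4: 0.61795321×0.6724 + 0.33629358×0.2952 + 0.04575321×0.0324 = 0.516268
  M+6: 0.33629358×0.6724 + 0.04575321×0.2952 = 0.239630
  M+8: 0.04575321×0.6724 = 0.030764
Scale to base peak (0.516268) = 100: 3.88 : 37.44 : 100.00 : 46.42 : 5.96

3.88 : 37.44 : 100.00 : 46.42 : 5.96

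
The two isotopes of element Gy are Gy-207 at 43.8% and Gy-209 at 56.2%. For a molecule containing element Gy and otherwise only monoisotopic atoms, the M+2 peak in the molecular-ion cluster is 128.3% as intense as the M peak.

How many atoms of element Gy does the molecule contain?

1

For n independent Gy atoms, I(M+2)/I(M) = n · (abundance Gy-209) / (abundance Gy-207) = n · 0.562/0.438.
n = 1.283 × 0.438/0.562 = 1.00 ≈ 1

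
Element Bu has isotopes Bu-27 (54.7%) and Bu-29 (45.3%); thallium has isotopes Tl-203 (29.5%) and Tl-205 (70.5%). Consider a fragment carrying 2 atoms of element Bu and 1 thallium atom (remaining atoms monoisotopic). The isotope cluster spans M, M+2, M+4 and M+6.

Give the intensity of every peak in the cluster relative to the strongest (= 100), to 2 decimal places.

Element Bu pattern (n=2): 0.299209 : 0.495582 : 0.205209
Thallium pattern (n=1): 0.2950 : 0.7050
Convolve the two distributions (both contribute in 2-u steps):
  M: 0.299209×0.2950 = 0.088267
  M+2: 0.299209×0.7050 + 0.495582×0.2950 = 0.357139
  M+4: 0.495582×0.7050 + 0.205209×0.2950 = 0.409922
  M+6: 0.205209×0.7050 = 0.144672
Scale to base peak (0.409922) = 100: 21.53 : 87.12 : 100.00 : 35.29

21.53 : 87.12 : 100.00 : 35.29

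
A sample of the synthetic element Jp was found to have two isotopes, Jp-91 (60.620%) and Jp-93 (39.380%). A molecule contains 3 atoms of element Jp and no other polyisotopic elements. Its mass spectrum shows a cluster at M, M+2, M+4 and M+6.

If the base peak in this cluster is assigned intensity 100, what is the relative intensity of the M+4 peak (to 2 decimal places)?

(0.60620 + 0.39380)^3 gives M 0.2228, M+2 0.4341, M+4 0.2820, M+6 0.0611; the largest is M+2.
P(M+2) = C(3,1) × 0.60620^2 × 0.39380^1 = 3 × 0.36747844 × 0.3938 = 0.434139 (base)
P(M+4) = C(3,2) × 0.60620^1 × 0.39380^2 = 3 × 0.6062 × 0.15507844 = 0.282026
Relative intensity = 0.282026 / 0.434139 × 100 = 64.96

64.96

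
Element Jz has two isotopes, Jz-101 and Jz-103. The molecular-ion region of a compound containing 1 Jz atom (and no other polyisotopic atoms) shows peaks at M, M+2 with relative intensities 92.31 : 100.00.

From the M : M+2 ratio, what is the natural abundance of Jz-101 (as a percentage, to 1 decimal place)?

If p is the fraction of Jz that is Jz-101, then I(M+2)/I(M) = [C(1,1)·p^0·(1−p)] / p^1 = 1·(1−p)/p = 100.00/92.31 = 1.0833
(1−p)/p = 1.0833/1 = 1.0833  ⇒  p = 1/(1 + 1.0833) = 0.4800
Jz-101: 48.0%, Jz-103: 52.0%.

48.0%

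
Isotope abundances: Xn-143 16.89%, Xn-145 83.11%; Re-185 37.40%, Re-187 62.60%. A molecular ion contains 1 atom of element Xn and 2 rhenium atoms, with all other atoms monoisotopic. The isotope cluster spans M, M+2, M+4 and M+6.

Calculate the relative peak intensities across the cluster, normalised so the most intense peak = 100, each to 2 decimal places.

Element Xn pattern (n=1): 0.1689 : 0.8311
Rhenium pattern (n=2): 0.139876 : 0.468248 : 0.391876
Convolve the two distributions (both contribute in 2-u steps):
  M: 0.1689×0.139876 = 0.023625
  M+2: 0.1689×0.468248 + 0.8311×0.139876 = 0.195338
  M+4: 0.1689×0.391876 + 0.8311×0.468248 = 0.455349
  M+6: 0.8311×0.391876 = 0.325688
Scale to base peak (0.455349) = 100: 5.19 : 42.90 : 100.00 : 71.52

5.19 : 42.90 : 100.00 : 71.52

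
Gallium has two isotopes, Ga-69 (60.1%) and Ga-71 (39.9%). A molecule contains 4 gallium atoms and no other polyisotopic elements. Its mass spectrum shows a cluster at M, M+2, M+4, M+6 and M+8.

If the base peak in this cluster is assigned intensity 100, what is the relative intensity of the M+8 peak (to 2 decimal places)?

7.32

(0.601 + 0.399)^4 gives M 0.1305, M+2 0.3465, M+4 0.3450, M+6 0.1527, M+8 0.0253; the largest is M+2.
P(M+2) = C(4,1) × 0.601^3 × 0.399^1 = 4 × 0.2170818 × 0.3990 = 0.346463 (base)
P(M+8) = C(4,4) × 0.601^0 × 0.399^4 = 1 × 1.0000 × 0.02534496 = 0.025345
Relative intensity = 0.025345 / 0.346463 × 100 = 7.32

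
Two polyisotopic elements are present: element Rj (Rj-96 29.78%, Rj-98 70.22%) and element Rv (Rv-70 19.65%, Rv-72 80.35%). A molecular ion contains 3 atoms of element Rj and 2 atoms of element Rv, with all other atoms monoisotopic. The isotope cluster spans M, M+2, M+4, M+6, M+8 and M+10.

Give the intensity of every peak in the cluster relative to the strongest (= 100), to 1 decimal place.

Element Rj pattern (n=3): 0.02641035 : 0.18682348 : 0.440522 : 0.34624417
Element Rv pattern (n=2): 0.03861225 : 0.3157755 : 0.64561225
Convolve the two distributions (both contribute in 2-u steps):
  M: 0.02641035×0.03861225 = 0.001020
  M+2: 0.02641035×0.3157755 + 0.18682348×0.03861225 = 0.015553
  M+4: 0.02641035×0.64561225 + 0.18682348×0.3157755 + 0.440522×0.03861225 = 0.093055
  M+6: 0.18682348×0.64561225 + 0.440522×0.3157755 + 0.34624417×0.03861225 = 0.273091
  M+8: 0.440522×0.64561225 + 0.34624417×0.3157755 = 0.393742
  M+10: 0.34624417×0.64561225 = 0.223539
Scale to base peak (0.393742) = 100: 0.3 : 4.0 : 23.6 : 69.4 : 100.0 : 56.8

0.3 : 4.0 : 23.6 : 69.4 : 100.0 : 56.8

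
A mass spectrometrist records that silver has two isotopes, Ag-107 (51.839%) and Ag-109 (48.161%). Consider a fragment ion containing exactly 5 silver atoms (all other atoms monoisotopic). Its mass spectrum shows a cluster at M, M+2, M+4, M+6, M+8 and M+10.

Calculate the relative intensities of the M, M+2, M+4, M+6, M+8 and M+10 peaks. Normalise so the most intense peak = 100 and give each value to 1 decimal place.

11.6 : 53.8 : 100.0 : 92.9 : 43.2 : 8.0

The 5 Ag atoms are independent, so intensities follow the terms of (0.51839 + 0.48161)^5.
P(M) = 0.51839^5 = 0.037435
P(M+2) = 5 × 0.51839^4 × 0.48161^1 = 0.173897
P(M+4) = 10 × 0.51839^3 × 0.48161^2 = 0.323118
P(M+6) = 10 × 0.51839^2 × 0.48161^3 = 0.300192
P(M+8) = 5 × 0.51839^1 × 0.48161^4 = 0.139447
P(M+10) = 0.48161^5 = 0.025911
The M+4 peak is largest (0.323118); scaling to 100 gives 11.6 : 53.8 : 100.0 : 92.9 : 43.2 : 8.0.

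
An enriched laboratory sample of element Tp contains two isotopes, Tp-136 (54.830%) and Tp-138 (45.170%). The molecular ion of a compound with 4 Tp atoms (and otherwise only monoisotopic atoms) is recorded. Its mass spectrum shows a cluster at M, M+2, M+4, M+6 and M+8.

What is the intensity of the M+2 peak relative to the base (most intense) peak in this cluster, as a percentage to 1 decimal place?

80.9%

Binomial terms of (0.54830 + 0.45170)^4: M 0.0904, M+2 0.2978, M+4 0.3680, M+6 0.2021, M+8 0.0416 → M+4 is the base peak.
P(M+4) = C(4,2) × 0.54830^2 × 0.45170^2 = 6 × 0.30063289 × 0.20403289 = 0.368034 (base)
P(M+2) = C(4,1) × 0.54830^3 × 0.45170^1 = 4 × 0.16483701 × 0.4517 = 0.297828
Relative intensity = 0.297828 / 0.368034 × 100 = 80.9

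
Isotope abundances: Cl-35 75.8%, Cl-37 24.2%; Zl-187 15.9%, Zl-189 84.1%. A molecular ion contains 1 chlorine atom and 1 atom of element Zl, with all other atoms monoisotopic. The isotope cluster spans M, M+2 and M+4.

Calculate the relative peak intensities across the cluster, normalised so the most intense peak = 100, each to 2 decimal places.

17.83 : 100.00 : 30.11

Chlorine pattern (n=1): 0.7580 : 0.2420
Element Zl pattern (n=1): 0.1590 : 0.8410
Convolve the two distributions (both contribute in 2-u steps):
  M: 0.7580×0.1590 = 0.120522
  M+2: 0.7580×0.8410 + 0.2420×0.1590 = 0.675956
  M+4: 0.2420×0.8410 = 0.203522
Scale to base peak (0.675956) = 100: 17.83 : 100.00 : 30.11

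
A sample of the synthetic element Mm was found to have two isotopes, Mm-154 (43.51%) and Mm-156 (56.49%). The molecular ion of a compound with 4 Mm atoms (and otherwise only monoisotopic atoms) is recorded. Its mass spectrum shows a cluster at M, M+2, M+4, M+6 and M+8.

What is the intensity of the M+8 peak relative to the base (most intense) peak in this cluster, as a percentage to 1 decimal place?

(0.4351 + 0.5649)^4 gives M 0.0358, M+2 0.1861, M+4 0.3625, M+6 0.3137, M+8 0.1018; the largest is M+4.
P(M+4) = C(4,2) × 0.4351^2 × 0.5649^2 = 6 × 0.18931201 × 0.31911201 = 0.362470 (base)
P(M+8) = C(4,4) × 0.4351^0 × 0.5649^4 = 1 × 1.0000 × 0.10183247 = 0.101832
Relative intensity = 0.101832 / 0.362470 × 100 = 28.1

28.1%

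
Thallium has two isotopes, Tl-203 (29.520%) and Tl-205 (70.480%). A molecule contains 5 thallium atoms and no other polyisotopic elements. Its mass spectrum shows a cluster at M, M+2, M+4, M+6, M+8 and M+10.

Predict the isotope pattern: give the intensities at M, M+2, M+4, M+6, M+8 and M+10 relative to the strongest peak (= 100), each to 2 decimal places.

The 5 Tl atoms are independent, so intensities follow the terms of (0.29520 + 0.70480)^5.
P(M) = 0.29520^5 = 0.002242
P(M+2) = 5 × 0.29520^4 × 0.70480^1 = 0.026761
P(M+4) = 10 × 0.29520^3 × 0.70480^2 = 0.127785
P(M+6) = 10 × 0.29520^2 × 0.70480^3 = 0.305092
P(M+8) = 5 × 0.29520^1 × 0.70480^4 = 0.364208
P(M+10) = 0.70480^5 = 0.173912
The M+8 peak is largest (0.364208); scaling to 100 gives 0.62 : 7.35 : 35.09 : 83.77 : 100.00 : 47.75.

0.62 : 7.35 : 35.09 : 83.77 : 100.00 : 47.75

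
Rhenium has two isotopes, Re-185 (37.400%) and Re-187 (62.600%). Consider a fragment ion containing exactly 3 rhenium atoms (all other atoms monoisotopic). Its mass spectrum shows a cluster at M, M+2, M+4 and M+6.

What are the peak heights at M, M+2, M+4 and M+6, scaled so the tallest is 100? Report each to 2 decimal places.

Each Re atom is independently Re-185 (p = 0.37400) or Re-187 (q = 0.62600); the cluster is the binomial expansion (p + q)^3.
P(M) = 0.37400^3 = 0.052314
P(M+2) = 3 × 0.37400^2 × 0.62600^1 = 0.262687
P(M+4) = 3 × 0.37400^1 × 0.62600^2 = 0.439685
P(M+6) = 0.62600^3 = 0.245314
The M+4 peak is largest (0.439685); scaling to 100 gives 11.90 : 59.74 : 100.00 : 55.79.

11.90 : 59.74 : 100.00 : 55.79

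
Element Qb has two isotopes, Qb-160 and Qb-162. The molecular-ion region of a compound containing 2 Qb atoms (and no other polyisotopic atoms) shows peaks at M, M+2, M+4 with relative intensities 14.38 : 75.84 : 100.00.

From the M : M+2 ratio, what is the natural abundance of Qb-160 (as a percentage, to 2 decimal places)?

Write p for the Qb-160 fraction. I(M+2)/I(M) = [C(2,1)·p^1·(1−p)] / p^2 = 2·(1−p)/p = 75.84/14.38 = 5.2740
(1−p)/p = 5.2740/2 = 2.6370  ⇒  p = 1/(1 + 2.6370) = 0.2750
Qb-160: 27.50%, Qb-162: 72.50%.

27.50%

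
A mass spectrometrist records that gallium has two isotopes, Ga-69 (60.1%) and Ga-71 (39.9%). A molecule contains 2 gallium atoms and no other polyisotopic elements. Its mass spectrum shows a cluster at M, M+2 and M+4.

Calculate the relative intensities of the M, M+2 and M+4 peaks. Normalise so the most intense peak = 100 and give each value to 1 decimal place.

Each Ga atom is independently Ga-69 (p = 0.601) or Ga-71 (q = 0.399); the cluster is the binomial expansion (p + q)^2.
P(M) = 0.601^2 = 0.361201
P(M+2) = 2 × 0.601^1 × 0.399^1 = 0.479598
P(M+4) = 0.399^2 = 0.159201
The M+2 peak is largest (0.479598); scaling to 100 gives 75.3 : 100.0 : 33.2.

75.3 : 100.0 : 33.2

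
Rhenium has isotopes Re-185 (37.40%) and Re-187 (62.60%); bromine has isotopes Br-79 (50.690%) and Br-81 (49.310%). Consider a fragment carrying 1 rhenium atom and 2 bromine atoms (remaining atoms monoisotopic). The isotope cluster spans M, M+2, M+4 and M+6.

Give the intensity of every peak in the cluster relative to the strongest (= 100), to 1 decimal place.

23.8 : 86.1 : 100.0 : 37.7

Rhenium pattern (n=1): 0.3740 : 0.6260
Bromine pattern (n=2): 0.25694761 : 0.49990478 : 0.24314761
Convolve the two distributions (both contribute in 2-u steps):
  M: 0.3740×0.25694761 = 0.096098
  M+2: 0.3740×0.49990478 + 0.6260×0.25694761 = 0.347814
  M+4: 0.3740×0.24314761 + 0.6260×0.49990478 = 0.403878
  M+6: 0.6260×0.24314761 = 0.152210
Scale to base peak (0.403878) = 100: 23.8 : 86.1 : 100.0 : 37.7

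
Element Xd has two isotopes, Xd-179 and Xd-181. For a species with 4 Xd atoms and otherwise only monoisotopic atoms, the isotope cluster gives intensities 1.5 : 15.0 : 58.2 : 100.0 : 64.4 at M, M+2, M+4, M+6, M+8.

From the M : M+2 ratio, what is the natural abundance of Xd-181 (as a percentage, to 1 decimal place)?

Let p = fractional abundance of Xd-179. I(M+2)/I(M) = [C(4,1)·p^3·(1−p)] / p^4 = 4·(1−p)/p = 15.0/1.5 = 10.0000
(1−p)/p = 10.0000/4 = 2.5000  ⇒  p = 1/(1 + 2.5000) = 0.2857
Xd-179: 28.6%, Xd-181: 71.4%.

71.4%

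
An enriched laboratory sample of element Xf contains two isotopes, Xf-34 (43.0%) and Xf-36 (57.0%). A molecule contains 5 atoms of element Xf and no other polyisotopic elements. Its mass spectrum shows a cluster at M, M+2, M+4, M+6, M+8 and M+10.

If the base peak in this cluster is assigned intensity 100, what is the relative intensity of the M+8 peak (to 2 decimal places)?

(0.430 + 0.570)^5 gives M 0.0147, M+2 0.0974, M+4 0.2583, M+6 0.3424, M+8 0.2270, M+10 0.0602; the largest is M+6.
P(M+6) = C(5,3) × 0.430^2 × 0.570^3 = 10 × 0.1849 × 0.185193 = 0.342422 (base)
P(M+8) = C(5,4) × 0.430^1 × 0.570^4 = 5 × 0.4300 × 0.10556001 = 0.226954
Relative intensity = 0.226954 / 0.342422 × 100 = 66.28

66.28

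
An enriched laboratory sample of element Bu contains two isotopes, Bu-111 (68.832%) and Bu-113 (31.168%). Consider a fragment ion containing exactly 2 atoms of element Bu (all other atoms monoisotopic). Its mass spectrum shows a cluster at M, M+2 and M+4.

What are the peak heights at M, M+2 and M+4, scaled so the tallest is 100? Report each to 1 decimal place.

100.0 : 90.6 : 20.5

Expanding (0.68832 + 0.31168)^2:
P(M) = 0.68832^2 = 0.473784
P(M+2) = 2 × 0.68832^1 × 0.31168^1 = 0.429071
P(M+4) = 0.31168^2 = 0.097144
The M peak is largest (0.473784); scaling to 100 gives 100.0 : 90.6 : 20.5.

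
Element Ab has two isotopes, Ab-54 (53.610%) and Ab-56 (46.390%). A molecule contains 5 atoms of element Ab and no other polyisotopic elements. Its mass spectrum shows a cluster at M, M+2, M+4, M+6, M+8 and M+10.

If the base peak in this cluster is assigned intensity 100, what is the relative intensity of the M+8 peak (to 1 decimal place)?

(0.53610 + 0.46390)^5 gives M 0.0443, M+2 0.1916, M+4 0.3316, M+6 0.2869, M+8 0.1241, M+10 0.0215; the largest is M+4.
P(M+4) = C(5,2) × 0.53610^3 × 0.46390^2 = 10 × 0.15407686 × 0.21520321 = 0.331578 (base)
P(M+8) = C(5,4) × 0.53610^1 × 0.46390^4 = 5 × 0.5361 × 0.04631242 = 0.124140
Relative intensity = 0.124140 / 0.331578 × 100 = 37.4

37.4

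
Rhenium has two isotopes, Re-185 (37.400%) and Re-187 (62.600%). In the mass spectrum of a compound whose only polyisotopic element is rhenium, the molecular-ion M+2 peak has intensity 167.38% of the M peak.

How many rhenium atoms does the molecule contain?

1

For n independent Re atoms, I(M+2)/I(M) = n · (abundance Re-187) / (abundance Re-185) = n · 0.62600/0.37400.
n = 1.6738 × 0.37400/0.62600 = 1.00 ≈ 1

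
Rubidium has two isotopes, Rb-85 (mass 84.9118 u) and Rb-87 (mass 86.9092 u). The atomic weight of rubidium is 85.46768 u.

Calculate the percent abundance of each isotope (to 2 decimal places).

With x = fraction of Rb-85 (so Rb-87 is 1 − x):
84.9118·x + 86.9092·(1 − x) = 85.46768
(84.9118 − 86.9092)·x = 85.46768 − 86.9092
x = -1.44152 / -1.9974 = 0.72170 → 72.17% Rb-85, 27.83% Rb-87.

Rb-85: 72.17%, Rb-87: 27.83%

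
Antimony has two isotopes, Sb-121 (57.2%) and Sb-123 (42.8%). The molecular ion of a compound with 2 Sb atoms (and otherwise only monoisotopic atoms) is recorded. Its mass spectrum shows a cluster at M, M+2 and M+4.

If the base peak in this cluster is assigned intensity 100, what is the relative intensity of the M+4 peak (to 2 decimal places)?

Term probabilities: M 0.3272, M+2 0.4896, M+4 0.1832. Base peak = M+2.
P(M+2) = C(2,1) × 0.572^1 × 0.428^1 = 2 × 0.5720 × 0.4280 = 0.489632 (base)
P(M+4) = C(2,2) × 0.572^0 × 0.428^2 = 1 × 1.0000 × 0.183184 = 0.183184
Relative intensity = 0.183184 / 0.489632 × 100 = 37.41

37.41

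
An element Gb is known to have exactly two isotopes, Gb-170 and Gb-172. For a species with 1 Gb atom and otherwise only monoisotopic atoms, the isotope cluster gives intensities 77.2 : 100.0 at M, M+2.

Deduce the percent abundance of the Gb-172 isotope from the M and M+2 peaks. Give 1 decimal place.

Write p for the Gb-170 fraction. I(M+2)/I(M) = [C(1,1)·p^0·(1−p)] / p^1 = 1·(1−p)/p = 100.0/77.2 = 1.2953
(1−p)/p = 1.2953/1 = 1.2953  ⇒  p = 1/(1 + 1.2953) = 0.4357
Gb-170: 43.6%, Gb-172: 56.4%.

56.4%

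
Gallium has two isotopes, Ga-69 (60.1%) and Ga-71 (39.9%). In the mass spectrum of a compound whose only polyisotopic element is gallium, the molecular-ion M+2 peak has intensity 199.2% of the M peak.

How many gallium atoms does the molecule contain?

With n Ga atoms, P(M+2)/P(M) = C(n,1)·p^(n−1)q / p^n = n·q/p = n · 0.399/0.601.
n = 1.992 × 0.601/0.399 = 3.00 ≈ 3

3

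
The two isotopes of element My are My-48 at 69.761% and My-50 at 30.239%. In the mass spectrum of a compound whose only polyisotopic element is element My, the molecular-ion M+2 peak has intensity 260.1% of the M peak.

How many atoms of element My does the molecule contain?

The M+2/M ratio from n My atoms is n · q/p = n · 0.30239/0.69761.
n = 2.601 × 0.69761/0.30239 = 6.00 ≈ 6

6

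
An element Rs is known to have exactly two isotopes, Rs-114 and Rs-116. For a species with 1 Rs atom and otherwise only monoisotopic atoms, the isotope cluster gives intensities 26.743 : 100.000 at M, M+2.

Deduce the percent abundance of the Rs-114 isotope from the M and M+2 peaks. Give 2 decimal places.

21.10%

If p is the fraction of Rs that is Rs-114, then I(M+2)/I(M) = [C(1,1)·p^0·(1−p)] / p^1 = 1·(1−p)/p = 100.000/26.743 = 3.7393
(1−p)/p = 3.7393/1 = 3.7393  ⇒  p = 1/(1 + 3.7393) = 0.2110
Rs-114: 21.10%, Rs-116: 78.90%.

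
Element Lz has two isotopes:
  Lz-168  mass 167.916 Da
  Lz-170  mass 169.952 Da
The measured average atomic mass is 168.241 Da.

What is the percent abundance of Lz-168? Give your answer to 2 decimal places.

84.04%

Let x be the fractional abundance of Lz-168; then Lz-170 has abundance 1 − x.
167.916·x + 169.952·(1 − x) = 168.241
(167.916 − 169.952)·x = 168.241 − 169.952
x = -1.711 / -2.036 = 0.84037 → 84.04% Lz-168, 15.96% Lz-170.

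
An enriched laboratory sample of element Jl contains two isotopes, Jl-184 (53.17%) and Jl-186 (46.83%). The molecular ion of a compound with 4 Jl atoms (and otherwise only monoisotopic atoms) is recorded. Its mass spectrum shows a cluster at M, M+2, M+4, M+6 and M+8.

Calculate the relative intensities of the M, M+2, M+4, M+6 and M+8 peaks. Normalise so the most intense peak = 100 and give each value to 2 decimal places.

Each Jl atom is independently Jl-184 (p = 0.5317) or Jl-186 (q = 0.4683); the cluster is the binomial expansion (p + q)^4.
P(M) = 0.5317^4 = 0.079922
P(M+2) = 4 × 0.5317^3 × 0.4683^1 = 0.281569
P(M+4) = 6 × 0.5317^2 × 0.4683^2 = 0.371991
P(M+6) = 4 × 0.5317^1 × 0.4683^3 = 0.218423
P(M+8) = 0.4683^4 = 0.048095
The M+4 peak is largest (0.371991); scaling to 100 gives 21.48 : 75.69 : 100.00 : 58.72 : 12.93.

21.48 : 75.69 : 100.00 : 58.72 : 12.93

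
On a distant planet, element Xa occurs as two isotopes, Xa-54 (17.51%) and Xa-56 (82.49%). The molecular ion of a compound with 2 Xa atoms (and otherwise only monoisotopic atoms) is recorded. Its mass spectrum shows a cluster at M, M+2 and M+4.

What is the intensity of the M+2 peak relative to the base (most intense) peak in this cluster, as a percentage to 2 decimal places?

42.45%

Binomial terms of (0.1751 + 0.8249)^2: M 0.0307, M+2 0.2889, M+4 0.6805 → M+4 is the base peak.
P(M+4) = C(2,2) × 0.1751^0 × 0.8249^2 = 1 × 1.0000 × 0.68046001 = 0.680460 (base)
P(M+2) = C(2,1) × 0.1751^1 × 0.8249^1 = 2 × 0.1751 × 0.8249 = 0.288880
Relative intensity = 0.288880 / 0.680460 × 100 = 42.45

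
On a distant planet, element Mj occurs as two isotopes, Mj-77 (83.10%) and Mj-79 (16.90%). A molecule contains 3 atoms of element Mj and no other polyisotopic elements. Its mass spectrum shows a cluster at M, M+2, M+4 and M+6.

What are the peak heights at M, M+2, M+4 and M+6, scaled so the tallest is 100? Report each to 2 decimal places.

Each Mj atom is independently Mj-77 (p = 0.8310) or Mj-79 (q = 0.1690); the cluster is the binomial expansion (p + q)^3.
P(M) = 0.8310^3 = 0.573856
P(M+2) = 3 × 0.8310^2 × 0.1690^1 = 0.350114
P(M+4) = 3 × 0.8310^1 × 0.1690^2 = 0.071203
P(M+6) = 0.1690^3 = 0.004827
The M peak is largest (0.573856); scaling to 100 gives 100.00 : 61.01 : 12.41 : 0.84.

100.00 : 61.01 : 12.41 : 0.84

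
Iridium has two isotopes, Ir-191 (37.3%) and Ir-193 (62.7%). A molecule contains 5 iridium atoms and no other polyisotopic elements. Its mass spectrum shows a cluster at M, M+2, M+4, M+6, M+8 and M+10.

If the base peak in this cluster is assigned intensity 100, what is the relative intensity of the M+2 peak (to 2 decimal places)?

Binomial terms of (0.373 + 0.627)^5: M 0.0072, M+2 0.0607, M+4 0.2040, M+6 0.3429, M+8 0.2882, M+10 0.0969 → M+6 is the base peak.
P(M+6) = C(5,3) × 0.373^2 × 0.627^3 = 10 × 0.139129 × 0.24649188 = 0.342942 (base)
P(M+2) = C(5,1) × 0.373^4 × 0.627^1 = 5 × 0.01935688 × 0.6270 = 0.060684
Relative intensity = 0.060684 / 0.342942 × 100 = 17.70

17.70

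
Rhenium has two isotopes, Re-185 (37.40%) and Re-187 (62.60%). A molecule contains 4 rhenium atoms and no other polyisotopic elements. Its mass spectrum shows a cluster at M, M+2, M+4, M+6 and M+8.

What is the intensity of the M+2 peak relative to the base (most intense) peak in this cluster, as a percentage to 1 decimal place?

35.7%

Term probabilities: M 0.0196, M+2 0.1310, M+4 0.3289, M+6 0.3670, M+8 0.1536. Base peak = M+6.
P(M+6) = C(4,3) × 0.3740^1 × 0.6260^3 = 4 × 0.3740 × 0.24531438 = 0.366990 (base)
P(M+2) = C(4,1) × 0.3740^3 × 0.6260^1 = 4 × 0.05231362 × 0.6260 = 0.130993
Relative intensity = 0.130993 / 0.366990 × 100 = 35.7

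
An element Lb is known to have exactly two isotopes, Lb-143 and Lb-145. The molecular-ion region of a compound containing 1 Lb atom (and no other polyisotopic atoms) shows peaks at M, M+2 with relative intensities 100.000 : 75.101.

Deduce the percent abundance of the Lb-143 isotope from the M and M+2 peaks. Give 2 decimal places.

If p is the fraction of Lb that is Lb-143, then I(M+2)/I(M) = [C(1,1)·p^0·(1−p)] / p^1 = 1·(1−p)/p = 75.101/100.000 = 0.7510
(1−p)/p = 0.7510/1 = 0.7510  ⇒  p = 1/(1 + 0.7510) = 0.5711
Lb-143: 57.11%, Lb-145: 42.89%.

57.11%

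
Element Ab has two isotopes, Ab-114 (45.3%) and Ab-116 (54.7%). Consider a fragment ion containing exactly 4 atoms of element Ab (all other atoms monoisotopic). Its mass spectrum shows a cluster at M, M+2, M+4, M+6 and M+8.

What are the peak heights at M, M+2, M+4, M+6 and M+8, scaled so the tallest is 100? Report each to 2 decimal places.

11.43 : 55.21 : 100.00 : 80.50 : 24.30

Each Ab atom is independently Ab-114 (p = 0.453) or Ab-116 (q = 0.547); the cluster is the binomial expansion (p + q)^4.
P(M) = 0.453^4 = 0.042111
P(M+2) = 4 × 0.453^3 × 0.547^1 = 0.203396
P(M+4) = 6 × 0.453^2 × 0.547^2 = 0.368402
P(M+6) = 4 × 0.453^1 × 0.547^3 = 0.296565
P(M+8) = 0.547^4 = 0.089526
The M+4 peak is largest (0.368402); scaling to 100 gives 11.43 : 55.21 : 100.00 : 80.50 : 24.30.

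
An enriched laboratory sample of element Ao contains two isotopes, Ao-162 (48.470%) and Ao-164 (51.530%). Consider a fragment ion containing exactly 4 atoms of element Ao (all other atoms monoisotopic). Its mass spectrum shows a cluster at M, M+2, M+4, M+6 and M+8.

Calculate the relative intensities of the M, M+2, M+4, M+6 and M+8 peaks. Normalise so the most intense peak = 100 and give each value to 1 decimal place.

14.7 : 62.7 : 100.0 : 70.9 : 18.8

Expanding (0.48470 + 0.51530)^4:
P(M) = 0.48470^4 = 0.055194
P(M+2) = 4 × 0.48470^3 × 0.51530^1 = 0.234714
P(M+4) = 6 × 0.48470^2 × 0.51530^2 = 0.374298
P(M+6) = 4 × 0.48470^1 × 0.51530^3 = 0.265285
P(M+8) = 0.51530^4 = 0.070508
The M+4 peak is largest (0.374298); scaling to 100 gives 14.7 : 62.7 : 100.0 : 70.9 : 18.8.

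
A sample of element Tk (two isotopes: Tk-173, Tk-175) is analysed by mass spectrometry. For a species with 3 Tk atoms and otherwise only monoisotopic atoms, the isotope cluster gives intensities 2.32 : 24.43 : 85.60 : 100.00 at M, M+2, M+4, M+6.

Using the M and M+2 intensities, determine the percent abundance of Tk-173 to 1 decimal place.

22.2%

Write p for the Tk-173 fraction. I(M+2)/I(M) = [C(3,1)·p^2·(1−p)] / p^3 = 3·(1−p)/p = 24.43/2.32 = 10.5302
(1−p)/p = 10.5302/3 = 3.5101  ⇒  p = 1/(1 + 3.5101) = 0.2217
Tk-173: 22.2%, Tk-175: 77.8%.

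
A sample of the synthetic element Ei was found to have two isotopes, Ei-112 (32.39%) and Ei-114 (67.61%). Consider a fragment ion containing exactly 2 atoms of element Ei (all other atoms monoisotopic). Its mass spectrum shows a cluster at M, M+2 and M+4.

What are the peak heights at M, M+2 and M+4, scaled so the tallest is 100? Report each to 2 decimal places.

Expanding (0.3239 + 0.6761)^2:
P(M) = 0.3239^2 = 0.104911
P(M+2) = 2 × 0.3239^1 × 0.6761^1 = 0.437978
P(M+4) = 0.6761^2 = 0.457111
The M+4 peak is largest (0.457111); scaling to 100 gives 22.95 : 95.81 : 100.00.

22.95 : 95.81 : 100.00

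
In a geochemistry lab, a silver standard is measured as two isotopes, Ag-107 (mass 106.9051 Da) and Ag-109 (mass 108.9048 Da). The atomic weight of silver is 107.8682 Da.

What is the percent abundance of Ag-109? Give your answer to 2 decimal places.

Writing the weighted mean with unknown fraction x of Ag-107:
106.9051·x + 108.9048·(1 − x) = 107.8682
(106.9051 − 108.9048)·x = 107.8682 − 108.9048
x = -1.0366 / -1.9997 = 0.51838 → 51.84% Ag-107, 48.16% Ag-109.

48.16%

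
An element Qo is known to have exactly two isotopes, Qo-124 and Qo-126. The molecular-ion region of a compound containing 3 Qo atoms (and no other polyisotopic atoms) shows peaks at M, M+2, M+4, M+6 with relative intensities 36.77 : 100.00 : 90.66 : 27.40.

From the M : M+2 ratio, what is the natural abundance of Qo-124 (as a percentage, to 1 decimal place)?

Write p for the Qo-124 fraction. I(M+2)/I(M) = [C(3,1)·p^2·(1−p)] / p^3 = 3·(1−p)/p = 100.00/36.77 = 2.7196
(1−p)/p = 2.7196/3 = 0.9065  ⇒  p = 1/(1 + 0.9065) = 0.5245
Qo-124: 52.5%, Qo-126: 47.5%.

52.5%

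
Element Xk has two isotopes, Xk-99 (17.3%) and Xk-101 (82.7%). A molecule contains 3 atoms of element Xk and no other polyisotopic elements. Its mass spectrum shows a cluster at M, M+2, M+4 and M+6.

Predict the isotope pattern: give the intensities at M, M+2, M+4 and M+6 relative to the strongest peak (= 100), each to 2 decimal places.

0.92 : 13.13 : 62.76 : 100.00

The 3 Xk atoms are independent, so intensities follow the terms of (0.173 + 0.827)^3.
P(M) = 0.173^3 = 0.005178
P(M+2) = 3 × 0.173^2 × 0.827^1 = 0.074254
P(M+4) = 3 × 0.173^1 × 0.827^2 = 0.354959
P(M+6) = 0.827^3 = 0.565609
The M+6 peak is largest (0.565609); scaling to 100 gives 0.92 : 13.13 : 62.76 : 100.00.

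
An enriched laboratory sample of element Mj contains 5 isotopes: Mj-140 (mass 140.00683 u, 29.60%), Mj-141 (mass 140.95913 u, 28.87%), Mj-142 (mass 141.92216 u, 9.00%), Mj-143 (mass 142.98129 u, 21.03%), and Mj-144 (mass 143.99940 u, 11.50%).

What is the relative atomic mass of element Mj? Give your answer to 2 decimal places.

Average mass = Σ (abundance × isotope mass) = 0.2960 × 140.00683 + 0.2887 × 140.95913 + 0.0900 × 141.92216 + 0.2103 × 142.98129 + 0.1150 × 143.99940
= 41.442022 + 40.694901 + 12.772994 + 30.068965 + 16.559931 = 141.538813 u

141.54 u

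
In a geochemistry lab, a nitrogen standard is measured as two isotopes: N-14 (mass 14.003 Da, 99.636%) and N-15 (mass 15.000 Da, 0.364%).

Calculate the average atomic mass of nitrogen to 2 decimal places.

Ar = Σ fᵢ·mᵢ = 0.99636 × 14.003 + 0.00364 × 15.000
= 13.9520 + 0.0546 = 14.0066 Da

14.01 Da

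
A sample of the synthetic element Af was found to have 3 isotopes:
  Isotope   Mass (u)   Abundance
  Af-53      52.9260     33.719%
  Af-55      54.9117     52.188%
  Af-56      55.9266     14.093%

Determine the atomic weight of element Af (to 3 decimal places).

54.385 u

Average mass = Σ (abundance × isotope mass) = 0.33719 × 52.9260 + 0.52188 × 54.9117 + 0.14093 × 55.9266
= 17.84612 + 28.65732 + 7.88174 = 54.38518 u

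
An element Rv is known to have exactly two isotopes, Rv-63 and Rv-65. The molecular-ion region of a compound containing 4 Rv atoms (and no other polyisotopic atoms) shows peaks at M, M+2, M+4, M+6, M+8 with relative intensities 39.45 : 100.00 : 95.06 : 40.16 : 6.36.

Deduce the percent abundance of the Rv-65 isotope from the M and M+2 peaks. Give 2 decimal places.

38.79%

If p is the fraction of Rv that is Rv-63, then I(M+2)/I(M) = [C(4,1)·p^3·(1−p)] / p^4 = 4·(1−p)/p = 100.00/39.45 = 2.5349
(1−p)/p = 2.5349/4 = 0.6337  ⇒  p = 1/(1 + 0.6337) = 0.6121
Rv-63: 61.21%, Rv-65: 38.79%.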